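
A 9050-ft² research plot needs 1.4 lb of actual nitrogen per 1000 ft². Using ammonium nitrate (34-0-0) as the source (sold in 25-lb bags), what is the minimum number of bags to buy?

2 bags

Product per 1000 ft² = 1.4 / 34% = 4.11765 lb.
Total product = 4.11765 × 9050 / 1000 = 37.2647 lb.
Bags = ⌈37.2647 / 25⌉ = 2.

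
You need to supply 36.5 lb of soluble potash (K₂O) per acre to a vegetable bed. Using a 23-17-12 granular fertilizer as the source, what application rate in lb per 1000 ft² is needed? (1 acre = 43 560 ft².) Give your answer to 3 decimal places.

Product per acre = 36.5 / 12% = 304.167 lb.
Convert to per 1000 ft²: 304.167 × 0.0229568 = 6.98271 lb.

6.983 lb of product per thousand sq ft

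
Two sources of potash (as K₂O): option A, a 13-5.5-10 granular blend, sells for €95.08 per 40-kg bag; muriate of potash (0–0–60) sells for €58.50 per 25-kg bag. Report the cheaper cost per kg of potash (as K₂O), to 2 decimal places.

€3.90 per kg K₂O (muriate of potash)

option A: K₂O per bag = 40 × 10% = 4 kg; cost = 95.08 / 4 = €23.7700/kg K₂O.
muriate of potash: K₂O per bag = 25 × 60% = 15 kg; cost = 58.50 / 15 = €3.9000/kg K₂O.
muriate of potash is cheaper.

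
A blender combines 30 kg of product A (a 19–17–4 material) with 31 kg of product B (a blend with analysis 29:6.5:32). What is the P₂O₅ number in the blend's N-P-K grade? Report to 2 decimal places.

Total mass = 30 + 31 = 61 kg.
P₂O₅ mass = 17%×30 + 6.5%×31 = 7.115 kg.
% P₂O₅ = 7.115 / 61 = 11.6639%.

11.66% P₂O₅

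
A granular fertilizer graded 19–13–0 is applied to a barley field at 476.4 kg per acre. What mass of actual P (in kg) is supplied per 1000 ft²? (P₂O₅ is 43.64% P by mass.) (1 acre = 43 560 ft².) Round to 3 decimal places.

P₂O₅ per acre = 476.4 × 13% = 61.932 kg.
Elemental P = 61.932 × 0.4364 = 27.0271 kg per acre.
Convert to per 1000 ft²: 27.0271 × 0.0229568 = 0.620457 kg.

0.620 kg P per thousand sq ft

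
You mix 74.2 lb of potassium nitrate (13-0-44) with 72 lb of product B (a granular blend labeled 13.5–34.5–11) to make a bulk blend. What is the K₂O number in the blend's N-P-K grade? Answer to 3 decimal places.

Total mass = 74.2 + 72 = 146.2 lb.
K₂O mass = 44%×74.2 + 11%×72 = 40.568 lb.
% K₂O = 40.568 / 146.2 = 27.7483%.

27.748% K₂O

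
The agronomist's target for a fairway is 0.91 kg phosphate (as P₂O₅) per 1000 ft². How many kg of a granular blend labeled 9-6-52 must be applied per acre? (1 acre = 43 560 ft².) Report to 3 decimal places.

660.660 kg of product per acre

Product per 1000 ft² = 0.91 / 6% = 15.1667 kg.
Convert to per acre: 15.1667 × 43.56 = 660.66 kg.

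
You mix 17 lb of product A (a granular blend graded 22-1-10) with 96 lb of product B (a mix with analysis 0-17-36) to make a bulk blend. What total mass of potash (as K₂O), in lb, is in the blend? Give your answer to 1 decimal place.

36.3 lb K₂O

K₂O mass = 10%×17 + 36%×96 = 36.26 lb.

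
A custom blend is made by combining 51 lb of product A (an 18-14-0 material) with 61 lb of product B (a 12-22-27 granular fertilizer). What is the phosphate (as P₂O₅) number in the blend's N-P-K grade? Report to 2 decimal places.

Total mass = 51 + 61 = 112 lb.
P₂O₅ mass = 14%×51 + 22%×61 = 20.56 lb.
% P₂O₅ = 20.56 / 112 = 18.3571%.

18.36% P₂O₅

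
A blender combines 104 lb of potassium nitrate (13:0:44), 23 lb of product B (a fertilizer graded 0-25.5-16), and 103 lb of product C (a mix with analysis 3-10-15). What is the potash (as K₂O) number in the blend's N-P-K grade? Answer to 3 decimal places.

28.213% K₂O

Total mass = 104 + 23 + 103 = 230 lb.
K₂O mass = 44%×104 + 16%×23 + 15%×103 = 64.89 lb.
% K₂O = 64.89 / 230 = 28.21304%.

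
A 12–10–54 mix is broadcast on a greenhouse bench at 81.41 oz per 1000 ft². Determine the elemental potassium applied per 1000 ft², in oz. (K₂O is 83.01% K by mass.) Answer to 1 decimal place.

K₂O per 1000 ft² = 81.41 × 54% = 43.9614 oz.
Elemental K = 43.9614 × 0.8301 = 36.4924 oz per 1000 ft².

36.5 oz K per thousand sq ft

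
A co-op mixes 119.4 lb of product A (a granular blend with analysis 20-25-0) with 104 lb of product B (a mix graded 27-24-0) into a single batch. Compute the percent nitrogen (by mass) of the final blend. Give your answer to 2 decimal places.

23.26% N

Total mass = 119.4 + 104 = 223.4 lb.
N mass = 20%×119.4 + 27%×104 = 51.96 lb.
% N = 51.96 / 223.4 = 23.2587%.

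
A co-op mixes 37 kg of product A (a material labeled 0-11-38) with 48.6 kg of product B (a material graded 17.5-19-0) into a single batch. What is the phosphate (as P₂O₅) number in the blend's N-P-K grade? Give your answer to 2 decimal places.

Total mass = 37 + 48.6 = 85.6 kg.
P₂O₅ mass = 11%×37 + 19%×48.6 = 13.304 kg.
% P₂O₅ = 13.304 / 85.6 = 15.5421%.

15.54% P₂O₅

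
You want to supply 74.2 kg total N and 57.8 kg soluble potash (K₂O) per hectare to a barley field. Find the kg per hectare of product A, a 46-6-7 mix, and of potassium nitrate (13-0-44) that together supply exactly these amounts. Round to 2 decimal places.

130.03 kg product A, 110.68 kg potassium nitrate

Let a = kg of product A, b = kg of potassium nitrate (per hectare).
N: 0.46·a + 0.13·b = 74.2
K₂O: 0.07·a + 0.44·b = 57.8
Eliminate a: (row1) − 0.46/0.07·(row2) → -2.76143·b = -305.629, so b = 110.678.
Back-substitute: a = (74.2 − 0.13·110.678) / 0.46 = 130.026.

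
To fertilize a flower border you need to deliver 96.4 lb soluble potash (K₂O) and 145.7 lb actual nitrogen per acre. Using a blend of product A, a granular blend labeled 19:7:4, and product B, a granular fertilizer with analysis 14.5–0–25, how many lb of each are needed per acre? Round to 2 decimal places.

538.30 lb product A, 299.47 lb product B

With a, b = lb per acre of product A and product B:
K₂O: 0.04·a + 0.25·b = 96.4
N: 0.19·a + 0.145·b = 145.7
Eliminate b: (row1) − 0.25/0.145·(row2) → -0.287586·a = -154.807, so a = 538.297.
Then b = (145.7 − 0.19·538.297) / 0.145 = 299.472.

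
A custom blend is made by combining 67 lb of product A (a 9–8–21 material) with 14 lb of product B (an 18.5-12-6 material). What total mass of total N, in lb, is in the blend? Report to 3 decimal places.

N mass = 9%×67 + 18.5%×14 = 8.62 lb.

8.620 lb N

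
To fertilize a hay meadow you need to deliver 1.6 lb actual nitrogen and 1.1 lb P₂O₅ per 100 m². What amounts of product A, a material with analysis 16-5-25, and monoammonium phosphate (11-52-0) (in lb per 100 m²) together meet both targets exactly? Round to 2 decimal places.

9.15 lb product A, 1.24 lb monoammonium phosphate

With a, b = lb per 100 m² of product A and monoammonium phosphate:
N: 0.16·a + 0.11·b = 1.6
P₂O₅: 0.05·a + 0.52·b = 1.1
Eliminate a: (row1) − 0.16/0.05·(row2) → -1.554·b = -1.92, so b = 1.23552.
Back-substitute: a = (1.6 − 0.11·1.23552) / 0.16 = 9.15058.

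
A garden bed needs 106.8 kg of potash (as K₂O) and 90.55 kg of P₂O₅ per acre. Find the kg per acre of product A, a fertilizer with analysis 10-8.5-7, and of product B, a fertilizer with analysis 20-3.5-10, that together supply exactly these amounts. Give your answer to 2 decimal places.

With a, b = kg per acre of product A and product B:
K₂O: 0.07·a + 0.1·b = 106.8
P₂O₅: 0.085·a + 0.035·b = 90.55
Solving simultaneously: a = 878.843, b = 452.8099.

878.84 kg product A, 452.81 kg product B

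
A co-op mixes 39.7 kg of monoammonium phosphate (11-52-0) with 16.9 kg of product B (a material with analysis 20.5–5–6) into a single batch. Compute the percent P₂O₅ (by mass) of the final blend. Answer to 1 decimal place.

Total mass = 39.7 + 16.9 = 56.6 kg.
P₂O₅ mass = 52%×39.7 + 5%×16.9 = 21.489 kg.
% P₂O₅ = 21.489 / 56.6 = 37.9664%.

38.0% P₂O₅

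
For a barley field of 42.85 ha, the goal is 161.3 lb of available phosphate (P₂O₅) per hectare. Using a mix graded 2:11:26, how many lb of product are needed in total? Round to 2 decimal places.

62833.68 lb

Product per hectare = 161.3 / 11% = 1466.36 lb.
Total product = 1466.36 × 42.85 = 62833.682 lb.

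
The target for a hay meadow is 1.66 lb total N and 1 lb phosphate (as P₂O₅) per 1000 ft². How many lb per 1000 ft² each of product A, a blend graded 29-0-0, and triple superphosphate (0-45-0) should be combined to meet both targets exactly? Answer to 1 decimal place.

5.7 lb product A, 2.2 lb triple superphosphate

Let a = lb of product A, b = lb of triple superphosphate (per 1000 ft²).
N: 0.29·a + 0·b = 1.66
P₂O₅: 0·a + 0.45·b = 1
Solving simultaneously: a = 5.72414, b = 2.22222.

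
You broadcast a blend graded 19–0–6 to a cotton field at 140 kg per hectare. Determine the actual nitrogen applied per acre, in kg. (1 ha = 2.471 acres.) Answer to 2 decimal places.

nitrogen per hectare = 140 × 19% = 26.6 kg.
Convert to per acre: 26.6 × 0.404694 = 10.7649 kg.

10.76 kg N per acre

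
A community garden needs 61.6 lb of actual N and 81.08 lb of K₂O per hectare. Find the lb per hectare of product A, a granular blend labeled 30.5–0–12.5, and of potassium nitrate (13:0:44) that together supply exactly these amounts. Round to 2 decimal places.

140.43 lb product A, 144.38 lb potassium nitrate

With a, b = lb per hectare of product A and potassium nitrate:
N: 0.305·a + 0.13·b = 61.6
K₂O: 0.125·a + 0.44·b = 81.08
Eliminate a: (row1) − 0.305/0.125·(row2) → -0.9436·b = -136.235, so b = 144.378.
Back-substitute: a = (61.6 − 0.13·144.378) / 0.305 = 140.429.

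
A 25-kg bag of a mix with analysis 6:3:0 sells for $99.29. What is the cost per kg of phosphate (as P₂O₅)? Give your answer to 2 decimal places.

P₂O₅ in bag = 25 × 3% = 0.75 kg.
Cost per kg P₂O₅ = $99.29 / 0.75 = $132.3867.

$132.39 per kg P₂O₅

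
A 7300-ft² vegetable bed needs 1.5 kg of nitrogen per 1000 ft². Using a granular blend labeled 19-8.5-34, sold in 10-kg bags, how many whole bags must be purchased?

Product per 1000 ft² = 1.5 / 19% = 7.89474 kg.
Total product = 7.89474 × 7300 / 1000 = 57.6316 kg.
Bags = ⌈57.6316 / 10⌉ = 6.

6 bags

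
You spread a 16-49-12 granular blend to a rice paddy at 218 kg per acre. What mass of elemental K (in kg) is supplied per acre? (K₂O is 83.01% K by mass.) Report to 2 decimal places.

K₂O per acre = 218 × 12% = 26.16 kg.
Elemental K = 26.16 × 0.8301 = 21.7154 kg per acre.

21.72 kg K per acre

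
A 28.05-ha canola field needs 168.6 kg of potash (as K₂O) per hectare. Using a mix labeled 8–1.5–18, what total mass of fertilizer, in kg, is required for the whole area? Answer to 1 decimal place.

26273.5 kg

Product per hectare = 168.6 / 18% = 936.667 kg.
Total product = 936.667 × 28.05 = 26273.5 kg.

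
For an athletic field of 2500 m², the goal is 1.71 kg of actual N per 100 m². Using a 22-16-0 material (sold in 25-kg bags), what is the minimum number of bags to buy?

8 bags

Product per 100 m² = 1.71 / 22% = 7.77273 kg.
Total product = 7.77273 × 2500 / 100 = 194.318 kg.
Bags = ⌈194.318 / 25⌉ = 8.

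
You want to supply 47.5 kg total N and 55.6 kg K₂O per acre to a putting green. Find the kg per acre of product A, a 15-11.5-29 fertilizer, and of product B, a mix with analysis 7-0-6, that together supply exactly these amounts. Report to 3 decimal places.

Let a = kg of product A, b = kg of product B (per acre).
N: 0.15·a + 0.07·b = 47.5
K₂O: 0.29·a + 0.06·b = 55.6
Eliminate a: (row1) − 0.15/0.29·(row2) → 0.0389655·b = 18.7414, so b = 480.97345.
Back-substitute: a = (47.5 − 0.07·480.97345) / 0.15 = 92.2124.

92.212 kg product A, 480.973 kg product B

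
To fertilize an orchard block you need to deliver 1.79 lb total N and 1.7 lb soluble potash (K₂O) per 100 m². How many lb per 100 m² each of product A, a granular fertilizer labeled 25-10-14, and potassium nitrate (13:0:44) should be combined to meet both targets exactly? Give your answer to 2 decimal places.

6.17 lb product A, 1.90 lb potassium nitrate

With a, b = lb per 100 m² of product A and potassium nitrate:
N: 0.25·a + 0.13·b = 1.79
K₂O: 0.14·a + 0.44·b = 1.7
Solving simultaneously: a = 6.17211, b = 1.89978.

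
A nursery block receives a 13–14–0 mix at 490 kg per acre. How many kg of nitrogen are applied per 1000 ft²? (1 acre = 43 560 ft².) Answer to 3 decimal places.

nitrogen per acre = 490 × 13% = 63.7 kg.
Convert to per 1000 ft²: 63.7 × 0.0229568 = 1.46235 kg.

1.462 kg N per thousand sq ft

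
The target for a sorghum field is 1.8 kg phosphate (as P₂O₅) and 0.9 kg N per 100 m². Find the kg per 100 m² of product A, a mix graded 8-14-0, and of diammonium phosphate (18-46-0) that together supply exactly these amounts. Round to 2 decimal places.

7.76 kg product A, 1.55 kg diammonium phosphate

Per-100 m² balance (a = product A, b = diammonium phosphate):
P₂O₅: 0.14·a + 0.46·b = 1.8
N: 0.08·a + 0.18·b = 0.9
Eliminate a: (row1) − 0.14/0.08·(row2) → 0.145·b = 0.225, so b = 1.55172.
Back-substitute: a = (1.8 − 0.46·1.55172) / 0.14 = 7.75862.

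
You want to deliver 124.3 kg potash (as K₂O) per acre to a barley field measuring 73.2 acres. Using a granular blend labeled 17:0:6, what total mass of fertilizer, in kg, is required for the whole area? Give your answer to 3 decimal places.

151646.000 kg

Product per acre = 124.3 / 6% = 2071.67 kg.
Total product = 2071.67 × 73.2 = 151646 kg.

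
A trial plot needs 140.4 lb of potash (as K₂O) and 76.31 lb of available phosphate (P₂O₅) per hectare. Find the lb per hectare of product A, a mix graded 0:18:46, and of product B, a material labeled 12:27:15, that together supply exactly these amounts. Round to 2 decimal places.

Per-hectare balance (a = product A, b = product B):
K₂O: 0.46·a + 0.15·b = 140.4
P₂O₅: 0.18·a + 0.27·b = 76.31
From row1: a = (140.4 − 0.15·b) / 0.46.
Into row2: 0.18·(140.4 − 0.15·b)/0.46 + 0.27·b = 76.31 → b = 101.138, a = 272.238.

272.24 lb product A, 101.14 lb product B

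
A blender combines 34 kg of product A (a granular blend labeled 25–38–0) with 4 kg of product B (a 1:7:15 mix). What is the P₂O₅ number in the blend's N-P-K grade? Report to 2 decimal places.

34.74% P₂O₅

Total mass = 34 + 4 = 38 kg.
P₂O₅ mass = 38%×34 + 7%×4 = 13.2 kg.
% P₂O₅ = 13.2 / 38 = 34.7368%.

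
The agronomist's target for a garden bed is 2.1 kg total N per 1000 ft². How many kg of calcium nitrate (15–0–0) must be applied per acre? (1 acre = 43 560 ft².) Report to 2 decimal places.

609.84 kg of product per acre

Product per 1000 ft² = 2.1 / 15% = 14 kg.
Convert to per acre: 14 × 43.56 = 609.84 kg.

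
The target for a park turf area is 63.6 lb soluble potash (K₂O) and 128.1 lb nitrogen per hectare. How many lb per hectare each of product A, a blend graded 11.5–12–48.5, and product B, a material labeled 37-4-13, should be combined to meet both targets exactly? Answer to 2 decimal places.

41.82 lb product A, 333.22 lb product B

Let a = lb of product A, b = lb of product B (per hectare).
K₂O: 0.485·a + 0.13·b = 63.6
N: 0.115·a + 0.37·b = 128.1
Eliminate a: (row1) − 0.485/0.115·(row2) → -1.43043·b = -476.648, so b = 333.219.
Back-substitute: a = (63.6 − 0.13·333.219) / 0.485 = 41.8176.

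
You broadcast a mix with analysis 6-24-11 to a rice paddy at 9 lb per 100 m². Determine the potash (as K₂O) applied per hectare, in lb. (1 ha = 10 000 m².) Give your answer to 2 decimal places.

99.00 lb K₂O per hectare

K₂O per 100 m² = 9 × 11% = 0.99 lb.
Convert to per hectare: 0.99 × 100 = 99 lb.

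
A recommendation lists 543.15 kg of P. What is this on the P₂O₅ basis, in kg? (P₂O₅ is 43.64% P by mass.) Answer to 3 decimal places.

P₂O₅ = 543.15 / 0.4364 = 1244.61503 kg.

1244.615 kg P₂O₅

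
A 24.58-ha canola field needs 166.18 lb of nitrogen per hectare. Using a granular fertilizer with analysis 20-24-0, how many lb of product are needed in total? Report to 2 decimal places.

20423.52 lb

Product per hectare = 166.18 / 20% = 830.9 lb.
Total product = 830.9 × 24.58 = 20423.522 lb.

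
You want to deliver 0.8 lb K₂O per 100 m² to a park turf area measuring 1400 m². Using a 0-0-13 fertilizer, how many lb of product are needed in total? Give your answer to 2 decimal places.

86.15 lb

Product per 100 m² = 0.8 / 13% = 6.15385 lb.
Total product = 6.15385 × 1400 / 100 = 86.1538 lb.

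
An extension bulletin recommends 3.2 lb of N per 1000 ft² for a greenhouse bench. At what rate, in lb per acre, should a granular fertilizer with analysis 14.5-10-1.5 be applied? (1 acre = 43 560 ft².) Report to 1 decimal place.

961.3 lb of product per acre

Product per 1000 ft² = 3.2 / 14.5% = 22.069 lb.
Convert to per acre: 22.069 × 43.56 = 961.324 lb.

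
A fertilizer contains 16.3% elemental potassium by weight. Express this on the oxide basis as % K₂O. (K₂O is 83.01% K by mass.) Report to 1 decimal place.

%K₂O = 16.3 / 0.8301 = 19.6362%.

19.6% K₂O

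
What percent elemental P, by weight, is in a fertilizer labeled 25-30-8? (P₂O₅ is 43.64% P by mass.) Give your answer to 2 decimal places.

13.09% P

%P = 30 × 0.4364 = 13.092%.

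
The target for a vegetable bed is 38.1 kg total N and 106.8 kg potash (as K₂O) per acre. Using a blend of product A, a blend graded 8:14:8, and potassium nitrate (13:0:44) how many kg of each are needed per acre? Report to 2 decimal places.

Let a = kg of product A, b = kg of potassium nitrate (per acre).
N: 0.08·a + 0.13·b = 38.1
K₂O: 0.08·a + 0.44·b = 106.8
Eliminate b: (row1) − 0.13/0.44·(row2) → 0.0563636·a = 6.54545, so a = 116.129.
Then b = (106.8 − 0.08·116.129) / 0.44 = 221.613.

116.13 kg product A, 221.61 kg potassium nitrate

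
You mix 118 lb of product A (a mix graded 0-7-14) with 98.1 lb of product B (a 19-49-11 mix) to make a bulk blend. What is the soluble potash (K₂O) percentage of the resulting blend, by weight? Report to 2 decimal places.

12.64% K₂O

Total mass = 118 + 98.1 = 216.1 lb.
K₂O mass = 14%×118 + 11%×98.1 = 27.311 lb.
% K₂O = 27.311 / 216.1 = 12.6381%.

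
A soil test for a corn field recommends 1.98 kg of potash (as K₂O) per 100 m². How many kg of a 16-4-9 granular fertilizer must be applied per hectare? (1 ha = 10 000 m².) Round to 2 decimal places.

2200.00 kg of product per hectare

Product per 100 m² = 1.98 / 9% = 22 kg.
Convert to per hectare: 22 × 100 = 2200 kg.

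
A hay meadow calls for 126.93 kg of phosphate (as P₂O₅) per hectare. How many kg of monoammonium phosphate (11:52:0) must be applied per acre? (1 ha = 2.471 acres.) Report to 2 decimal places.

Product per hectare = 126.93 / 52% = 244.096 kg.
Convert to per acre: 244.096 × 0.404694 = 98.7844 kg.

98.78 kg of product per acre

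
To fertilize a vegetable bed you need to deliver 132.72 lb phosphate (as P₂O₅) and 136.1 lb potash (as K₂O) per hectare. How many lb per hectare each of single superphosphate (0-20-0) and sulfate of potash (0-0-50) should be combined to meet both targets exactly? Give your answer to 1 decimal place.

Per-hectare balance (a = single superphosphate, b = sulfate of potash):
P₂O₅: 0.2·a + 0·b = 132.72
K₂O: 0·a + 0.5·b = 136.1
Solving simultaneously: a = 663.6, b = 272.2.

663.6 lb single superphosphate, 272.2 lb sulfate of potash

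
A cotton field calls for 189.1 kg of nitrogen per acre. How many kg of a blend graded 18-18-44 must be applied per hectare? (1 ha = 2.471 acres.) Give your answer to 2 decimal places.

Product per acre = 189.1 / 18% = 1050.56 kg.
Convert to per hectare: 1050.56 × 2.471 = 2595.923 kg.

2595.92 kg of product per hectare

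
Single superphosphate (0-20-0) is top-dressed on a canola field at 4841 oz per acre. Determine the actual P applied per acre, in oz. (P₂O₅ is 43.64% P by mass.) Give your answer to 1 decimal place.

P₂O₅ per acre = 4841 × 20% = 968.2 oz.
Elemental P = 968.2 × 0.4364 = 422.522 oz per acre.

422.5 oz P per acre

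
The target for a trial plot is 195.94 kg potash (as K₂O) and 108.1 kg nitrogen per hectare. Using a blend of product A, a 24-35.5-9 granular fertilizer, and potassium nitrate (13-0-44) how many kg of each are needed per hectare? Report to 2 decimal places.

With a, b = kg per hectare of product A and potassium nitrate:
K₂O: 0.09·a + 0.44·b = 195.94
N: 0.24·a + 0.13·b = 108.1
Eliminate b: (row1) − 0.44/0.13·(row2) → -0.722308·a = -169.937, so a = 235.269.
Then b = (108.1 − 0.24·235.269) / 0.13 = 397.1949.

235.27 kg product A, 397.19 kg potassium nitrate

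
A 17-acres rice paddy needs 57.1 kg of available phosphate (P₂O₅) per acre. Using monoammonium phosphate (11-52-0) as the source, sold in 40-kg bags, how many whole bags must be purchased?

47 bags

Product per acre = 57.1 / 52% = 109.808 kg.
Total product = 109.808 × 17 = 1866.73 kg.
Bags = ⌈1866.73 / 40⌉ = 47.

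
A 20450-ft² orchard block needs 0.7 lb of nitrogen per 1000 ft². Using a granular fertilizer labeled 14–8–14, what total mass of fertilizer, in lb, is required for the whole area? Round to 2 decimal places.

102.25 lb

Product per 1000 ft² = 0.7 / 14% = 5 lb.
Total product = 5 × 20450 / 1000 = 102.25 lb.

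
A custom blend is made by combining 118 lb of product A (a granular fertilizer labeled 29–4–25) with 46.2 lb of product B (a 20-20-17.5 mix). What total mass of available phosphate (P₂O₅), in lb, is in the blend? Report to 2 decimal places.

13.96 lb P₂O₅

P₂O₅ mass = 4%×118 + 20%×46.2 = 13.96 lb.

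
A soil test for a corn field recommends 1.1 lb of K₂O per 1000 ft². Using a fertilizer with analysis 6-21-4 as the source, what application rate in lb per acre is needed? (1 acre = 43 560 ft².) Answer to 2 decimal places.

1197.90 lb of product per acre

Product per 1000 ft² = 1.1 / 4% = 27.5 lb.
Convert to per acre: 27.5 × 43.56 = 1197.9 lb.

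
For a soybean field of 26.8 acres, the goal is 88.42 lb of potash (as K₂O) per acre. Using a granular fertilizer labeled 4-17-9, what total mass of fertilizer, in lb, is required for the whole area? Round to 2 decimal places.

26329.51 lb

Product per acre = 88.42 / 9% = 982.444 lb.
Total product = 982.444 × 26.8 = 26329.511 lb.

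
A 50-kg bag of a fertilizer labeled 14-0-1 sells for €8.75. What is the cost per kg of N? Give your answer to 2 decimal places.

€1.25 per kg N

N in bag = 50 × 14% = 7 kg.
Cost per kg N = €8.75 / 7 = €1.2500.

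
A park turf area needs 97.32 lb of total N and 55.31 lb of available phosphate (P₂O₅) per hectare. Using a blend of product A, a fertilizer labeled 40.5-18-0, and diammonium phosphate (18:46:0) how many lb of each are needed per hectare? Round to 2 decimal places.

Per-hectare balance (a = product A, b = diammonium phosphate):
N: 0.405·a + 0.18·b = 97.32
P₂O₅: 0.18·a + 0.46·b = 55.31
From row1: a = (97.32 − 0.18·b) / 0.405.
Into row2: 0.18·(97.32 − 0.18·b)/0.405 + 0.46·b = 55.31 → b = 31.7281, a = 226.1949.

226.19 lb product A, 31.73 lb diammonium phosphate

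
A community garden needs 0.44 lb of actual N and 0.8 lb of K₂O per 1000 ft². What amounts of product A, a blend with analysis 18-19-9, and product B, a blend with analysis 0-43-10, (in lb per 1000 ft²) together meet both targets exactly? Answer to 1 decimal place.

Let a = lb of product A, b = lb of product B (per 1000 ft²).
N: 0.18·a + 0·b = 0.44
K₂O: 0.09·a + 0.1·b = 0.8
From row1: a = (0.44 − 0·b) / 0.18.
Into row2: 0.09·(0.44 − 0·b)/0.18 + 0.1·b = 0.8 → b = 5.8, a = 2.44444.

2.4 lb product A, 5.8 lb product B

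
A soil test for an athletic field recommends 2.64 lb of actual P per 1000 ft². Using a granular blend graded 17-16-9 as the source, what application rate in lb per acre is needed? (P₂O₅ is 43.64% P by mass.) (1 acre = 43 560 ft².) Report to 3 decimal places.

As P₂O₅: 2.64 / 0.4364 = 6.0495 lb per 1000 ft².
Product per 1000 ft² = 6.0495 / 16% = 37.8093 lb.
Convert to per acre: 37.8093 × 43.56 = 1646.9753 lb.

1646.975 lb of product per acre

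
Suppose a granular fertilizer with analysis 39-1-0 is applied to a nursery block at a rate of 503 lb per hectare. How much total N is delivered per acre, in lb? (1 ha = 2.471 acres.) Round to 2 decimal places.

nitrogen per hectare = 503 × 39% = 196.17 lb.
Convert to per acre: 196.17 × 0.404694 = 79.3889 lb.

79.39 lb N per acre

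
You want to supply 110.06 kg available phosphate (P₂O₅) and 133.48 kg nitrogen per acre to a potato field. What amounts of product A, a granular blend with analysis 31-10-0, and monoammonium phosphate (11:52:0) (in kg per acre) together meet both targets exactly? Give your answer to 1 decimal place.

With a, b = kg per acre of product A and monoammonium phosphate:
P₂O₅: 0.1·a + 0.52·b = 110.06
N: 0.31·a + 0.11·b = 133.48
Solving simultaneously: a = 381.511, b = 138.286.

381.5 kg product A, 138.3 kg monoammonium phosphate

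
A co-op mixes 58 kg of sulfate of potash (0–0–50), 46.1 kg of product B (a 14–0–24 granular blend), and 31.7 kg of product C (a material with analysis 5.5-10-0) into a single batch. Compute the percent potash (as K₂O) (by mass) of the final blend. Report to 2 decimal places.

Total mass = 58 + 46.1 + 31.7 = 135.8 kg.
K₂O mass = 50%×58 + 24%×46.1 + 0%×31.7 = 40.064 kg.
% K₂O = 40.064 / 135.8 = 29.5022%.

29.50% K₂O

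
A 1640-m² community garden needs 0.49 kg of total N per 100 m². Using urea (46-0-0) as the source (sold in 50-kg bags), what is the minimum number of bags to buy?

Product per 100 m² = 0.49 / 46% = 1.06522 kg.
Total product = 1.06522 × 1640 / 100 = 17.4696 kg.
Bags = ⌈17.4696 / 50⌉ = 1.

1 bags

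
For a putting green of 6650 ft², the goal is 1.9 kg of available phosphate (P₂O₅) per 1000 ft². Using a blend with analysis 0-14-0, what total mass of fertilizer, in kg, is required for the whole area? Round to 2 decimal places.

Product per 1000 ft² = 1.9 / 14% = 13.5714 kg.
Total product = 13.5714 × 6650 / 1000 = 90.25 kg.

90.25 kg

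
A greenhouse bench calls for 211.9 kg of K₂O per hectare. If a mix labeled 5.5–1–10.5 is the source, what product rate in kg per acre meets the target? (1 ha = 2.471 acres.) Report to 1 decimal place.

Product per hectare = 211.9 / 10.5% = 2018.1 kg.
Convert to per acre: 2018.1 × 0.404694 = 816.712 kg.

816.7 kg of product per acre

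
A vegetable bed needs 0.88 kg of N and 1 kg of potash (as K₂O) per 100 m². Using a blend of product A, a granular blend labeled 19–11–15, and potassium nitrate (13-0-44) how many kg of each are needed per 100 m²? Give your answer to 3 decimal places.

Per-100 m² balance (a = product A, b = potassium nitrate):
N: 0.19·a + 0.13·b = 0.88
K₂O: 0.15·a + 0.44·b = 1
Eliminate a: (row1) − 0.19/0.15·(row2) → -0.427333·b = -0.386667, so b = 0.904836.
Back-substitute: a = (0.88 − 0.13·0.904836) / 0.19 = 4.01248.

4.012 kg product A, 0.905 kg potassium nitrate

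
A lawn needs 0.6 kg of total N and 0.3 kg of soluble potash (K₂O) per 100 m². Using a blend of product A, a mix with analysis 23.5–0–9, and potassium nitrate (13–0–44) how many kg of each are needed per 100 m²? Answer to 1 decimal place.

Per-100 m² balance (a = product A, b = potassium nitrate):
N: 0.235·a + 0.13·b = 0.6
K₂O: 0.09·a + 0.44·b = 0.3
Eliminate b: (row1) − 0.13/0.44·(row2) → 0.208409·a = 0.511364, so a = 2.45365.
Then b = (0.3 − 0.09·2.45365) / 0.44 = 0.179935.

2.5 kg product A, 0.2 kg potassium nitrate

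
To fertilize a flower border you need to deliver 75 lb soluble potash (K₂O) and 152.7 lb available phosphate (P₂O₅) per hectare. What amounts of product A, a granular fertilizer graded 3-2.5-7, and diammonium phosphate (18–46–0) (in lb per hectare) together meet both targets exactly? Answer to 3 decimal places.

1071.429 lb product A, 273.727 lb diammonium phosphate

Per-hectare balance (a = product A, b = diammonium phosphate):
K₂O: 0.07·a + 0·b = 75
P₂O₅: 0.025·a + 0.46·b = 152.7
Eliminate b: (row1) − 0/0.46·(row2) → 0.07·a = 75, so a = 1071.4286.
Then b = (152.7 − 0.025·1071.4286) / 0.46 = 273.7267.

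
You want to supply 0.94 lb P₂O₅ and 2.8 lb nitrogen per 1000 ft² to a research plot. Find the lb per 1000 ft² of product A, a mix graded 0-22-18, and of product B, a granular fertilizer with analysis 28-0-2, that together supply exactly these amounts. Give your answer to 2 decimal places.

With a, b = lb per 1000 ft² of product A and product B:
P₂O₅: 0.22·a + 0·b = 0.94
N: 0·a + 0.28·b = 2.8
Solving simultaneously: a = 4.27273, b = 10.

4.27 lb product A, 10.00 lb product B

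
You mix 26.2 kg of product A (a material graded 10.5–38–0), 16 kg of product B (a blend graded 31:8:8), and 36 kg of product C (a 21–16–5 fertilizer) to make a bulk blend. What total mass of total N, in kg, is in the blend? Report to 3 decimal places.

N mass = 10.5%×26.2 + 31%×16 + 21%×36 = 15.271 kg.

15.271 kg N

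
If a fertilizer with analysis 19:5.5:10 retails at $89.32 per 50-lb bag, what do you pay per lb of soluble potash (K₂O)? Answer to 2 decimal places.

$17.86 per lb K₂O

K₂O in bag = 50 × 10% = 5 lb.
Cost per lb K₂O = $89.32 / 5 = $17.8640.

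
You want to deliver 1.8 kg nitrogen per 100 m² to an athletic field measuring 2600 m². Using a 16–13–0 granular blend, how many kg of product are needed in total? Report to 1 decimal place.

Product per 100 m² = 1.8 / 16% = 11.25 kg.
Total product = 11.25 × 2600 / 100 = 292.5 kg.

292.5 kg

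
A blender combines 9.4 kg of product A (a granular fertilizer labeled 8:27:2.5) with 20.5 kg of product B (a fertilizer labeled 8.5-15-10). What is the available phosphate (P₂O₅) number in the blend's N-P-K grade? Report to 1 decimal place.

Total mass = 9.4 + 20.5 = 29.9 kg.
P₂O₅ mass = 27%×9.4 + 15%×20.5 = 5.613 kg.
% P₂O₅ = 5.613 / 29.9 = 18.7726%.

18.8% P₂O₅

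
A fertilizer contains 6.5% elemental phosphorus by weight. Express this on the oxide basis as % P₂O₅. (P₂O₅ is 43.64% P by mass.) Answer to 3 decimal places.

14.895% P₂O₅

%P₂O₅ = 6.5 / 0.4364 = 14.8946%.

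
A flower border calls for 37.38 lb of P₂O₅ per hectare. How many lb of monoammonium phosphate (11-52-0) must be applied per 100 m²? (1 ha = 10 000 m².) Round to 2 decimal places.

Product per hectare = 37.38 / 52% = 71.8846 lb.
Convert to per 100 m²: 71.8846 × 0.01 = 0.718846 lb.

0.72 lb of product per hundred sq m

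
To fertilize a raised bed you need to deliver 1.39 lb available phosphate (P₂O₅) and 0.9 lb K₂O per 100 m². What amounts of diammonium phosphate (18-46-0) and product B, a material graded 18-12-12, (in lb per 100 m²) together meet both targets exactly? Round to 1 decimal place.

Let a = lb of diammonium phosphate, b = lb of product B (per 100 m²).
P₂O₅: 0.46·a + 0.12·b = 1.39
K₂O: 0·a + 0.12·b = 0.9
Solving simultaneously: a = 1.06522, b = 7.5.

1.1 lb diammonium phosphate, 7.5 lb product B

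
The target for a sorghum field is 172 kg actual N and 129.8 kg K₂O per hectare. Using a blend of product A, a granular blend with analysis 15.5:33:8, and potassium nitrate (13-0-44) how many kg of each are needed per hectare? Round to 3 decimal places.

Let a = kg of product A, b = kg of potassium nitrate (per hectare).
N: 0.155·a + 0.13·b = 172
K₂O: 0.08·a + 0.44·b = 129.8
Eliminate a: (row1) − 0.155/0.08·(row2) → -0.7225·b = -79.4875, so b = 110.0173.
Back-substitute: a = (172 − 0.13·110.0173) / 0.155 = 1017.4048.

1017.405 kg product A, 110.017 kg potassium nitrate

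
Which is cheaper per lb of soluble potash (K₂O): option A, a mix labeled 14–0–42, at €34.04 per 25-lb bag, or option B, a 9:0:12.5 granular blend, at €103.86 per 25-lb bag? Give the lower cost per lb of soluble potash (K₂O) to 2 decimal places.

option A: K₂O per bag = 25 × 42% = 10.5 lb; cost = 34.04 / 10.5 = €3.2419/lb K₂O.
option B: K₂O per bag = 25 × 12.5% = 3.125 lb; cost = 103.86 / 3.125 = €33.2352/lb K₂O.
option A is cheaper.

€3.24 per lb K₂O (option A)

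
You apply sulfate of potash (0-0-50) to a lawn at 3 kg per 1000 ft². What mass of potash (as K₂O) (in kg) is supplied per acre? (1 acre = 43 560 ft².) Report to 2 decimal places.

65.34 kg K₂O per acre

K₂O per 1000 ft² = 3 × 50% = 1.5 kg.
Convert to per acre: 1.5 × 43.56 = 65.34 kg.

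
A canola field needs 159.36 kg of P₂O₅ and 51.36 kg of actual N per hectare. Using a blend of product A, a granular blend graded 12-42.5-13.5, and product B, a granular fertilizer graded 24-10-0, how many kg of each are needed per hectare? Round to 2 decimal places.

367.89 kg product A, 30.05 kg product B

With a, b = kg per hectare of product A and product B:
P₂O₅: 0.425·a + 0.1·b = 159.36
N: 0.12·a + 0.24·b = 51.36
Eliminate a: (row1) − 0.425/0.12·(row2) → -0.75·b = -22.54, so b = 30.0533.
Back-substitute: a = (159.36 − 0.1·30.0533) / 0.425 = 367.893.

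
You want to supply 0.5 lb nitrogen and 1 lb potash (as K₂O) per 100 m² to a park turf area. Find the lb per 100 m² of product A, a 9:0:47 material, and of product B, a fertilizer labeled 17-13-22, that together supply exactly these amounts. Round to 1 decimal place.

Let a = lb of product A, b = lb of product B (per 100 m²).
N: 0.09·a + 0.17·b = 0.5
K₂O: 0.47·a + 0.22·b = 1
Eliminate b: (row1) − 0.17/0.22·(row2) → -0.273182·a = -0.272727, so a = 0.998336.
Then b = (1 − 0.47·0.998336) / 0.22 = 2.41265.

1.0 lb product A, 2.4 lb product B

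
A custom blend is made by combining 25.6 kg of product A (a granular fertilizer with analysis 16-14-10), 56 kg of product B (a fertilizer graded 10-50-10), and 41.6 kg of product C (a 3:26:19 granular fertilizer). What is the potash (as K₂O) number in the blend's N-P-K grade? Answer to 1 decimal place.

Total mass = 25.6 + 56 + 41.6 = 123.2 kg.
K₂O mass = 10%×25.6 + 10%×56 + 19%×41.6 = 16.064 kg.
% K₂O = 16.064 / 123.2 = 13.039%.

13.0% K₂O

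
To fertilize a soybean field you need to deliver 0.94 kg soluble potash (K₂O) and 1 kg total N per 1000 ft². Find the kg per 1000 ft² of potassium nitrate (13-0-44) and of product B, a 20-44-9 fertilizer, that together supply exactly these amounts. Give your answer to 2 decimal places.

1.28 kg potassium nitrate, 4.17 kg product B

Let a = kg of potassium nitrate, b = kg of product B (per 1000 ft²).
K₂O: 0.44·a + 0.09·b = 0.94
N: 0.13·a + 0.2·b = 1
Solving simultaneously: a = 1.2844, b = 4.16514.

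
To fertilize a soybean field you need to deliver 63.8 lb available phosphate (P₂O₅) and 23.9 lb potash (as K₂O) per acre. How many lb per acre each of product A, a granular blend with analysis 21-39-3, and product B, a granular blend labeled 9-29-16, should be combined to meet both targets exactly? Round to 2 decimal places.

Per-acre balance (a = product A, b = product B):
P₂O₅: 0.39·a + 0.29·b = 63.8
K₂O: 0.03·a + 0.16·b = 23.9
From row1: a = (63.8 − 0.29·b) / 0.39.
Into row2: 0.03·(63.8 − 0.29·b)/0.39 + 0.16·b = 23.9 → b = 137.933, a = 61.0242.

61.02 lb product A, 137.93 lb product B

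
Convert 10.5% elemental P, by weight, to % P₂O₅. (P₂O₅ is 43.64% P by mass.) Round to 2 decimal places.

24.06% P₂O₅

%P₂O₅ = 10.5 / 0.4364 = 24.0605%.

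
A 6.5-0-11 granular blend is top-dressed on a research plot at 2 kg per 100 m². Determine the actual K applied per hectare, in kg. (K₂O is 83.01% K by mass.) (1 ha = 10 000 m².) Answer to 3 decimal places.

18.262 kg K per hectare

K₂O per 100 m² = 2 × 11% = 0.22 kg.
Elemental K = 0.22 × 0.8301 = 0.182622 kg per 100 m².
Convert to per hectare: 0.182622 × 100 = 18.2622 kg.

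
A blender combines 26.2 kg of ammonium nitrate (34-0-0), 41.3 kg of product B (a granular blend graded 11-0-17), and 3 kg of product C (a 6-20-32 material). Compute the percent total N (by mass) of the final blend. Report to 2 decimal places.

19.33% N

Total mass = 26.2 + 41.3 + 3 = 70.5 kg.
N mass = 34%×26.2 + 11%×41.3 + 6%×3 = 13.631 kg.
% N = 13.631 / 70.5 = 19.3348%.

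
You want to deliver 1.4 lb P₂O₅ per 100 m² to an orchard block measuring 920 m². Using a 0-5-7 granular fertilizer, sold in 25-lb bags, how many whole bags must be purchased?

11 bags

Product per 100 m² = 1.4 / 5% = 28 lb.
Total product = 28 × 920 / 100 = 257.6 lb.
Bags = ⌈257.6 / 25⌉ = 11.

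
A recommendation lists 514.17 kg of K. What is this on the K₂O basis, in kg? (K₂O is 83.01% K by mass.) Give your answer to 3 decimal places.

K₂O = 514.17 / 0.8301 = 619.4073 kg.

619.407 kg K₂O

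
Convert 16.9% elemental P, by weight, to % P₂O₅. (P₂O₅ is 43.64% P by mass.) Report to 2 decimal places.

%P₂O₅ = 16.9 / 0.4364 = 38.7259%.

38.73% P₂O₅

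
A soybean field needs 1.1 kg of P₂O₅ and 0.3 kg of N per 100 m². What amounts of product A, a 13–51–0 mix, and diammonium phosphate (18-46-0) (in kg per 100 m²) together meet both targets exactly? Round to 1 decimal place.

1.9 kg product A, 0.3 kg diammonium phosphate

With a, b = kg per 100 m² of product A and diammonium phosphate:
P₂O₅: 0.51·a + 0.46·b = 1.1
N: 0.13·a + 0.18·b = 0.3
Solving simultaneously: a = 1.875, b = 0.3125.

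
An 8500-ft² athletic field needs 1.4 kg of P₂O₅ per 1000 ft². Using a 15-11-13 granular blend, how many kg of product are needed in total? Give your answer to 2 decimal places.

108.18 kg

Product per 1000 ft² = 1.4 / 11% = 12.7273 kg.
Total product = 12.7273 × 8500 / 1000 = 108.182 kg.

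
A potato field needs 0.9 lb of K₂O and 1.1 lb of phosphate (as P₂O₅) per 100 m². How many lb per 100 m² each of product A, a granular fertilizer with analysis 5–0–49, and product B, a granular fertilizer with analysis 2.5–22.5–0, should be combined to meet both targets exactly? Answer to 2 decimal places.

1.84 lb product A, 4.89 lb product B

Per-100 m² balance (a = product A, b = product B):
K₂O: 0.49·a + 0·b = 0.9
P₂O₅: 0·a + 0.225·b = 1.1
Solving simultaneously: a = 1.83673, b = 4.88889.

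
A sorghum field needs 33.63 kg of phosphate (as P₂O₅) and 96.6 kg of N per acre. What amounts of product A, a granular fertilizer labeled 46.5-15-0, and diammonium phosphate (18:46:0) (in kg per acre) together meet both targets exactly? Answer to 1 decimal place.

205.4 kg product A, 6.1 kg diammonium phosphate

Let a = kg of product A, b = kg of diammonium phosphate (per acre).
P₂O₅: 0.15·a + 0.46·b = 33.63
N: 0.465·a + 0.18·b = 96.6
Solving simultaneously: a = 205.364, b = 6.14205.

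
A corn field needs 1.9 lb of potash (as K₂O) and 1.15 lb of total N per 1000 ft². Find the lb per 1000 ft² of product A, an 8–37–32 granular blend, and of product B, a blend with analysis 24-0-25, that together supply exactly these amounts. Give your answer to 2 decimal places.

2.97 lb product A, 3.80 lb product B

Per-1000 ft² balance (a = product A, b = product B):
K₂O: 0.32·a + 0.25·b = 1.9
N: 0.08·a + 0.24·b = 1.15
Solving simultaneously: a = 2.96655, b = 3.80282.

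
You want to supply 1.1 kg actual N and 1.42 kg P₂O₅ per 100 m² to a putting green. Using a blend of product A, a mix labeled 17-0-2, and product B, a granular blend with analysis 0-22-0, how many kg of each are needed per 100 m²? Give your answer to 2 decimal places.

6.47 kg product A, 6.45 kg product B

Per-100 m² balance (a = product A, b = product B):
N: 0.17·a + 0·b = 1.1
P₂O₅: 0·a + 0.22·b = 1.42
Solving simultaneously: a = 6.47059, b = 6.45455.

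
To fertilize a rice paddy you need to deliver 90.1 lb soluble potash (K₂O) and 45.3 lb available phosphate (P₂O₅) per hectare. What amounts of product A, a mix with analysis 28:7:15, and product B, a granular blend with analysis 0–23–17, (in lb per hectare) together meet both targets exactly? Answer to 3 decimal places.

576.195 lb product A, 21.593 lb product B

Per-hectare balance (a = product A, b = product B):
K₂O: 0.15·a + 0.17·b = 90.1
P₂O₅: 0.07·a + 0.23·b = 45.3
Eliminate a: (row1) − 0.15/0.07·(row2) → -0.322857·b = -6.97143, so b = 21.5929.
Back-substitute: a = (90.1 − 0.17·21.5929) / 0.15 = 576.1947.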